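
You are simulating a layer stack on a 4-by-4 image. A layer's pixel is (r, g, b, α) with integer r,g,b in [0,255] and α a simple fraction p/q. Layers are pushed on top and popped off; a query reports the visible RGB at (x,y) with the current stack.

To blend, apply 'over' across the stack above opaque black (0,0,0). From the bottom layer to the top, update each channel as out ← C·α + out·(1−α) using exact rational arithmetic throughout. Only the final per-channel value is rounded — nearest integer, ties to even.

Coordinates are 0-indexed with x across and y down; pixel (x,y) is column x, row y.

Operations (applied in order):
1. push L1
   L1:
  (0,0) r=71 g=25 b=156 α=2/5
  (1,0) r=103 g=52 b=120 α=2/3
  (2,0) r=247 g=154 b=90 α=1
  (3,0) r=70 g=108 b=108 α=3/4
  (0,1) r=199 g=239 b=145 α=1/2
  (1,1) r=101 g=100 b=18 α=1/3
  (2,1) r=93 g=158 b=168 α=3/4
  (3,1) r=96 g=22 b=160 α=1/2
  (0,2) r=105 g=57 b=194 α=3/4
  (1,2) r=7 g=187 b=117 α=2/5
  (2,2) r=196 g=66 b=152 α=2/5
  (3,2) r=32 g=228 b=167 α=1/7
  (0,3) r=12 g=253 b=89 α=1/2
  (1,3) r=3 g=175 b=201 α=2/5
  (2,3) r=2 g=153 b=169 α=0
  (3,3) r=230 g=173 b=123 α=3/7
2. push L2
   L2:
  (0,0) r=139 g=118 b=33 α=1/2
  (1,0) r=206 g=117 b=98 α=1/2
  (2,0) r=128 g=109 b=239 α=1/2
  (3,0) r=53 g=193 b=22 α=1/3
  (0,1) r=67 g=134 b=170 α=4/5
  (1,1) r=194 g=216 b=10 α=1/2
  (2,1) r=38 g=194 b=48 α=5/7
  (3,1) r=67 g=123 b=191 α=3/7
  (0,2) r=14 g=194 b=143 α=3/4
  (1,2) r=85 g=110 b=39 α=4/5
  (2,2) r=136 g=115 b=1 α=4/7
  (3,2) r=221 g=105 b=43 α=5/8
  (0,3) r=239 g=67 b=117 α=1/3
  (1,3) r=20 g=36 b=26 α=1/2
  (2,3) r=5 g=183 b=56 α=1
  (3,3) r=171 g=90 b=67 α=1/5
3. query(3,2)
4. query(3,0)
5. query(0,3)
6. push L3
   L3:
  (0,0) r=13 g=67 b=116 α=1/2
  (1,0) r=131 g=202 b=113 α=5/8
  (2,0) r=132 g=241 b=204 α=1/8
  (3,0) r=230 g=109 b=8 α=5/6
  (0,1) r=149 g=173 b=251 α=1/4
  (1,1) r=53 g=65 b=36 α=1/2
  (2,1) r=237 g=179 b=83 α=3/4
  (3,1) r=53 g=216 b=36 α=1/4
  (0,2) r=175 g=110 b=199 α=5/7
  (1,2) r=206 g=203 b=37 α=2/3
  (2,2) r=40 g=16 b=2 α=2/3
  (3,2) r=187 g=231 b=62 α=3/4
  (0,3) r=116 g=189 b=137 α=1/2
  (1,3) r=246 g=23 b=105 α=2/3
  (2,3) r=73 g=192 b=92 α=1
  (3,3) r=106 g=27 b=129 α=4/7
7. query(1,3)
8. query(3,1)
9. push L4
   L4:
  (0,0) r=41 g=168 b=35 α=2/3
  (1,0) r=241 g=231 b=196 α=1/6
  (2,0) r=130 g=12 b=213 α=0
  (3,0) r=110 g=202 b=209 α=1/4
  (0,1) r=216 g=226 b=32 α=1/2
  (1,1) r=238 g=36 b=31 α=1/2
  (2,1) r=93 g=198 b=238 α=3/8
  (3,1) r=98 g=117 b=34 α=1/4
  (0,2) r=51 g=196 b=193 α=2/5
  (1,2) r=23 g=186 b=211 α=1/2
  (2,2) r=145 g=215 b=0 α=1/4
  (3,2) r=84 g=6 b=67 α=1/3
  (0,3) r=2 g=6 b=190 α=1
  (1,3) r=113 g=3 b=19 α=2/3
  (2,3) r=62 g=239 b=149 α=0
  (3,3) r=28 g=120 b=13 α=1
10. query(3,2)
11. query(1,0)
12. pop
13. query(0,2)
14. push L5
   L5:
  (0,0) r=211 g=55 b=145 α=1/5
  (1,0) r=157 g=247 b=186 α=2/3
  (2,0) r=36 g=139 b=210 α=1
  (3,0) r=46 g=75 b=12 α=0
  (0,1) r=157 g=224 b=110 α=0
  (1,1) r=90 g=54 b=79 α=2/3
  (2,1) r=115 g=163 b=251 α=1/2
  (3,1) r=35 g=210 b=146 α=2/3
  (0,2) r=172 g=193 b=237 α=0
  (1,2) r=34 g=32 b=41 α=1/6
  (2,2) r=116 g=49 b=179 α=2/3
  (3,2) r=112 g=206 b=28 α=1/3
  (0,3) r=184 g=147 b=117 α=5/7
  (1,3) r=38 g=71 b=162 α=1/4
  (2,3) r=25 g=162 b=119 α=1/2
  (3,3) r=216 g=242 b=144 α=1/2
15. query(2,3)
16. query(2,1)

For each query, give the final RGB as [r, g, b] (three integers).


at x=3,y=2 over L1,L2:
+L1 (α=1/7) → [32/7, 228/7, 167/7]
+L2 (α=5/8) → [7831/56, 4359/56, 1003/28]
= [140, 78, 36]

query (3,0) [L1,L2] — begin 0,0,0
after L1 α=3/4: [105/2, 81, 81]
after L2 α=1/3: [158/3, 355/3, 184/3]
= [53, 118, 61]

(0,3) stack=L1,L2; from [0,0,0]:
after L1 α=1/2: [6, 253/2, 89/2]
after L2 α=1/3: [251/3, 320/3, 206/3]
= [84, 107, 69]

at x=1,y=3 over L1,L2,L3:
after L1 α=2/5: [6/5, 70, 402/5]
after L2 α=1/2: [53/5, 53, 266/5]
after L3 α=2/3: [2513/15, 33, 1316/15]
rounded: [168, 33, 88]

query (3,1) [L1,L2,L3] — begin 0,0,0
after L1 α=1/2: [48, 11, 80]
after L2 α=3/7: [393/7, 59, 893/7]
after L3 α=1/4: [775/14, 393/4, 2931/28]
rounded: [55, 98, 105]

at x=3,y=2 over L1,L2,L3,L4:
+L1 (α=1/7) → [32/7, 228/7, 167/7]
+L2 (α=5/8) → [7831/56, 4359/56, 1003/28]
+L3 (α=3/4) → [39247/224, 43167/224, 6211/112]
+L4 (α=1/3) → [48655/336, 14613/112, 3321/56]
= [145, 130, 59]

query (1,0) [L1,L2,L3,L4] — begin 0,0,0
L1 α=2/3: [206/3, 104/3, 80]
L2 α=1/2: [412/3, 455/6, 89]
L3 α=5/8: [1067/8, 2475/16, 104]
L4 α=1/6: [2421/16, 5357/32, 358/3]
→ [151, 167, 119]

(0,2) stack=L1,L2,L3; from [0,0,0]:
L1 α=3/4: [315/4, 171/4, 291/2]
L2 α=3/4: [483/16, 2499/16, 1149/8]
L3 α=5/7: [1069/8, 6899/56, 5129/28]
= [134, 123, 183]

at x=2,y=3 over L1,L2,L3,L5:
after L1 α=0: [0, 0, 0]
after L2 α=1: [5, 183, 56]
after L3 α=1: [73, 192, 92]
after L5 α=1/2: [49, 177, 211/2]
rounded: [49, 177, 106]

at x=2,y=1 over L1,L2,L3,L5:
after L1 α=3/4: [279/4, 237/2, 126]
after L2 α=5/7: [659/14, 1207/7, 492/7]
after L3 α=3/4: [10613/56, 2483/14, 2235/28]
after L5 α=1/2: [17053/112, 4765/28, 9263/56]
= [152, 170, 165]


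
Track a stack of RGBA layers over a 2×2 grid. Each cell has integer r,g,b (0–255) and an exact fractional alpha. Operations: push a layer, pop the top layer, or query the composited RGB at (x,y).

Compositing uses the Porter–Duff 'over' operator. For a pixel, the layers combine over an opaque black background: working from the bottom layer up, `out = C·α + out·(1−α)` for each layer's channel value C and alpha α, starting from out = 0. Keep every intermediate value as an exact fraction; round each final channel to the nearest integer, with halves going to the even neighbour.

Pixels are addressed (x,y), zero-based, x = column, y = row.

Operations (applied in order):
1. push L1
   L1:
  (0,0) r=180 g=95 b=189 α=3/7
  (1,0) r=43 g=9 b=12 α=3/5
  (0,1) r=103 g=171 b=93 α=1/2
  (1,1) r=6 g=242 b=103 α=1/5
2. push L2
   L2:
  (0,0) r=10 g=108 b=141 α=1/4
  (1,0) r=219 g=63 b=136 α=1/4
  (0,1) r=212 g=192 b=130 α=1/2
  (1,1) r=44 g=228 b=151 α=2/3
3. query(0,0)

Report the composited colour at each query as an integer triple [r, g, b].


(0,0) stack=L1,L2; from [0,0,0]:
L1 α=3/7: [540/7, 285/7, 81]
L2 α=1/4: [845/14, 1611/28, 96]
rounded: [60, 58, 96]


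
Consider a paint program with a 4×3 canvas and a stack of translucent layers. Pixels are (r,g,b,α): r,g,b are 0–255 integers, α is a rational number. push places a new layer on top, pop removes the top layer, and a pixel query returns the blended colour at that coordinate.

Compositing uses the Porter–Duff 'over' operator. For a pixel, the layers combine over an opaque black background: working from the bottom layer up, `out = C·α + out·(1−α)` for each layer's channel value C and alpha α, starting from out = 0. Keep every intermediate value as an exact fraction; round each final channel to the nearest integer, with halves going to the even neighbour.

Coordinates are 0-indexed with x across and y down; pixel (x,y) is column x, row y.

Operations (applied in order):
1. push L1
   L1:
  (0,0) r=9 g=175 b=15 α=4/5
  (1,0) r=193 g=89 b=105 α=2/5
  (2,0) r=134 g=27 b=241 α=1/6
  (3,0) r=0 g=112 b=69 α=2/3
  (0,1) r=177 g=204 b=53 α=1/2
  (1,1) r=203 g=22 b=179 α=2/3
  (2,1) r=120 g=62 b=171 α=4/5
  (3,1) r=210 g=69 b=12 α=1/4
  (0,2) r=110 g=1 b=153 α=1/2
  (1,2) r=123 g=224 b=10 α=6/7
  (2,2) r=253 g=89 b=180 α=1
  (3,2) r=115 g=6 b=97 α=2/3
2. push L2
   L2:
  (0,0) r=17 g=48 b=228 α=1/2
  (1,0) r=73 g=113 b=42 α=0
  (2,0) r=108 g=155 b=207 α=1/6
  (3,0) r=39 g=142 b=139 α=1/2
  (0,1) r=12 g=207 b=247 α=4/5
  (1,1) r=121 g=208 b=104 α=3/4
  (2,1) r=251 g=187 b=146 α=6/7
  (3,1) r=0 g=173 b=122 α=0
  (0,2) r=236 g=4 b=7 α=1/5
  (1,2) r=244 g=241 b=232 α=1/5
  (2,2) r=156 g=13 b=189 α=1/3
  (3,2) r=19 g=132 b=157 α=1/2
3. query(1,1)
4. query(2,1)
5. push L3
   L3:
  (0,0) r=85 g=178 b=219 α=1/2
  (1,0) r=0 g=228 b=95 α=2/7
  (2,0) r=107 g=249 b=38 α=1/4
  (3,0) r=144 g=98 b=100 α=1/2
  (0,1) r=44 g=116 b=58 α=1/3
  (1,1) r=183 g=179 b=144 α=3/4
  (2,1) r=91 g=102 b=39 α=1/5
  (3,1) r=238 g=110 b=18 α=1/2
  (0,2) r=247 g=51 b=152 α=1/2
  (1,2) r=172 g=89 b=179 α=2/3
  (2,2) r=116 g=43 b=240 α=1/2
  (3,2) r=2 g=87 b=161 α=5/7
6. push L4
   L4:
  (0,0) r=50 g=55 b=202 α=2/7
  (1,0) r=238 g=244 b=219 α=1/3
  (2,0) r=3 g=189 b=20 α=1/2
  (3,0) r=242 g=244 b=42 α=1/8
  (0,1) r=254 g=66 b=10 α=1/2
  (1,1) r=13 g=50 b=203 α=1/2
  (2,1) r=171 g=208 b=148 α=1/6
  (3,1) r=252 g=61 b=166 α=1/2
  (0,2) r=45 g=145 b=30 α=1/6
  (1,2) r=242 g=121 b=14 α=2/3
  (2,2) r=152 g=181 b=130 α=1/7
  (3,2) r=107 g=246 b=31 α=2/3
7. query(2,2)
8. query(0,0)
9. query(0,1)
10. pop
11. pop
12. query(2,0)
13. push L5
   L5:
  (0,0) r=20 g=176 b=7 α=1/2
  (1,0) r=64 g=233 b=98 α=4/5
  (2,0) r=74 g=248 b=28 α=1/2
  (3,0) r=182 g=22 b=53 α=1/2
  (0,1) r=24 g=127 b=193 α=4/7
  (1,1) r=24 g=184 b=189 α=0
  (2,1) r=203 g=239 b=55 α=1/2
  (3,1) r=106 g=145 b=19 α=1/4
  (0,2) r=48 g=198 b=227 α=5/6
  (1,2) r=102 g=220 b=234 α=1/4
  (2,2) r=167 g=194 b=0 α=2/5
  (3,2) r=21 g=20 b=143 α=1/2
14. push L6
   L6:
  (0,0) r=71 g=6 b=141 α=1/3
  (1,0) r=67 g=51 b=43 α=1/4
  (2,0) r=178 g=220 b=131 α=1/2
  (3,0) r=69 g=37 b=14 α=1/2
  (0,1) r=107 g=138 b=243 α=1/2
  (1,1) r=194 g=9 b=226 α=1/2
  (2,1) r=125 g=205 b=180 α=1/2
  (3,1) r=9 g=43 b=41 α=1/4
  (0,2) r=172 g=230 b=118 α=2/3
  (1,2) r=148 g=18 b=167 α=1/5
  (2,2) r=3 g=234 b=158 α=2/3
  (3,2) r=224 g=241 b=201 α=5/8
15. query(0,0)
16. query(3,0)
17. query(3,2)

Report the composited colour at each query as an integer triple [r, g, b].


(1,1) stack=L1,L2; from [0,0,0]:
L1 α=2/3: [406/3, 44/3, 358/3]
L2 α=3/4: [1495/12, 479/3, 647/6]
= [125, 160, 108]

(2,1) stack=L1,L2; from [0,0,0]:
after L1 α=4/5: [96, 248/5, 684/5]
after L2 α=6/7: [1602/7, 5858/35, 5064/35]
→ [229, 167, 145]

query (2,2) [L1,L2,L3,L4] — begin 0,0,0
L1 α=1: [253, 89, 180]
L2 α=1/3: [662/3, 191/3, 183]
L3 α=1/2: [505/3, 160/3, 423/2]
L4 α=1/7: [166, 501/7, 1399/7]
→ [166, 72, 200]

at x=0,y=0 over L1,L2,L3,L4:
after L1 α=4/5: [36/5, 140, 12]
after L2 α=1/2: [121/10, 94, 120]
after L3 α=1/2: [971/20, 136, 339/2]
after L4 α=2/7: [1371/28, 790/7, 2503/14]
= [49, 113, 179]

at x=0,y=1 over L1,L2,L3,L4:
L1 α=1/2: [177/2, 102, 53/2]
L2 α=4/5: [273/10, 186, 2029/10]
L3 α=1/3: [493/15, 488/3, 773/5]
L4 α=1/2: [4303/30, 343/3, 823/10]
= [143, 114, 82]

(2,0) stack=L1,L2; from [0,0,0]:
L1 α=1/6: [67/3, 9/2, 241/6]
L2 α=1/6: [659/18, 355/12, 2447/36]
= [37, 30, 68]

at x=0,y=0 over L1,L2,L5,L6:
+L1 (α=4/5) → [36/5, 140, 12]
+L2 (α=1/2) → [121/10, 94, 120]
+L5 (α=1/2) → [321/20, 135, 127/2]
+L6 (α=1/3) → [1031/30, 92, 268/3]
= [34, 92, 89]

(3,0) stack=L1,L2,L5,L6; from [0,0,0]:
after L1 α=2/3: [0, 224/3, 46]
after L2 α=1/2: [39/2, 325/3, 185/2]
after L5 α=1/2: [403/4, 391/6, 291/4]
after L6 α=1/2: [679/8, 613/12, 347/8]
→ [85, 51, 43]

query (3,2) [L1,L2,L5,L6] — begin 0,0,0
after L1 α=2/3: [230/3, 4, 194/3]
after L2 α=1/2: [287/6, 68, 665/6]
after L5 α=1/2: [413/12, 44, 1523/12]
after L6 α=5/8: [4893/32, 1337/8, 5543/32]
= [153, 167, 173]


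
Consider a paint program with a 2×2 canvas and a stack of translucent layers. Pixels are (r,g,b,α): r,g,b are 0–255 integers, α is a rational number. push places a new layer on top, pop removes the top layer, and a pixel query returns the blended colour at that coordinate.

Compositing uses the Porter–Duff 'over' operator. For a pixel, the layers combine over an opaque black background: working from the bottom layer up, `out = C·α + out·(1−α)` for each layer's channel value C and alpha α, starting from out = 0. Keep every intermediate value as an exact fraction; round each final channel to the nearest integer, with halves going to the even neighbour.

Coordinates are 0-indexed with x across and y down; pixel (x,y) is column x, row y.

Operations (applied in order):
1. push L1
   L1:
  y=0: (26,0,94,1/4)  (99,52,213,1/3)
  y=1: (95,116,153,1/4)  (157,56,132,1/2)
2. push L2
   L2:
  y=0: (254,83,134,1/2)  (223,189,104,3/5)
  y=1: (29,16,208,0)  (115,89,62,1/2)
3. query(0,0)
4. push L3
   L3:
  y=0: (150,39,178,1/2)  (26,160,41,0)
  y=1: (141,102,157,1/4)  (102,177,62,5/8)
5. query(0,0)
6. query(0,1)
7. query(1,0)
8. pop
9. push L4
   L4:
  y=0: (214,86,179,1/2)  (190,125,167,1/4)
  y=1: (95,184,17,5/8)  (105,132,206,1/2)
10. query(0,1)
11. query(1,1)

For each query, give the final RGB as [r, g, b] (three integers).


query (0,0) [L1,L2] — begin 0,0,0
+L1 (α=1/4) → [13/2, 0, 47/2]
+L2 (α=1/2) → [521/4, 83/2, 315/4]
rounded: [130, 42, 79]

(0,0) stack=L1,L2,L3; from [0,0,0]:
after L1 α=1/4: [13/2, 0, 47/2]
after L2 α=1/2: [521/4, 83/2, 315/4]
after L3 α=1/2: [1121/8, 161/4, 1027/8]
rounded: [140, 40, 128]

(0,1) stack=L1,L2,L3; from [0,0,0]:
+L1 (α=1/4) → [95/4, 29, 153/4]
+L2 (α=0) → [95/4, 29, 153/4]
+L3 (α=1/4) → [849/16, 189/4, 1087/16]
rounded: [53, 47, 68]

query (1,0) [L1,L2,L3] — begin 0,0,0
L1 α=1/3: [33, 52/3, 71]
L2 α=3/5: [147, 361/3, 454/5]
L3 α=0: [147, 361/3, 454/5]
→ [147, 120, 91]

at x=0,y=1 over L1,L2,L4:
after L1 α=1/4: [95/4, 29, 153/4]
after L2 α=0: [95/4, 29, 153/4]
after L4 α=5/8: [2185/32, 1007/8, 799/32]
rounded: [68, 126, 25]

query (1,1) [L1,L2,L4] — begin 0,0,0
+L1 (α=1/2) → [157/2, 28, 66]
+L2 (α=1/2) → [387/4, 117/2, 64]
+L4 (α=1/2) → [807/8, 381/4, 135]
→ [101, 95, 135]


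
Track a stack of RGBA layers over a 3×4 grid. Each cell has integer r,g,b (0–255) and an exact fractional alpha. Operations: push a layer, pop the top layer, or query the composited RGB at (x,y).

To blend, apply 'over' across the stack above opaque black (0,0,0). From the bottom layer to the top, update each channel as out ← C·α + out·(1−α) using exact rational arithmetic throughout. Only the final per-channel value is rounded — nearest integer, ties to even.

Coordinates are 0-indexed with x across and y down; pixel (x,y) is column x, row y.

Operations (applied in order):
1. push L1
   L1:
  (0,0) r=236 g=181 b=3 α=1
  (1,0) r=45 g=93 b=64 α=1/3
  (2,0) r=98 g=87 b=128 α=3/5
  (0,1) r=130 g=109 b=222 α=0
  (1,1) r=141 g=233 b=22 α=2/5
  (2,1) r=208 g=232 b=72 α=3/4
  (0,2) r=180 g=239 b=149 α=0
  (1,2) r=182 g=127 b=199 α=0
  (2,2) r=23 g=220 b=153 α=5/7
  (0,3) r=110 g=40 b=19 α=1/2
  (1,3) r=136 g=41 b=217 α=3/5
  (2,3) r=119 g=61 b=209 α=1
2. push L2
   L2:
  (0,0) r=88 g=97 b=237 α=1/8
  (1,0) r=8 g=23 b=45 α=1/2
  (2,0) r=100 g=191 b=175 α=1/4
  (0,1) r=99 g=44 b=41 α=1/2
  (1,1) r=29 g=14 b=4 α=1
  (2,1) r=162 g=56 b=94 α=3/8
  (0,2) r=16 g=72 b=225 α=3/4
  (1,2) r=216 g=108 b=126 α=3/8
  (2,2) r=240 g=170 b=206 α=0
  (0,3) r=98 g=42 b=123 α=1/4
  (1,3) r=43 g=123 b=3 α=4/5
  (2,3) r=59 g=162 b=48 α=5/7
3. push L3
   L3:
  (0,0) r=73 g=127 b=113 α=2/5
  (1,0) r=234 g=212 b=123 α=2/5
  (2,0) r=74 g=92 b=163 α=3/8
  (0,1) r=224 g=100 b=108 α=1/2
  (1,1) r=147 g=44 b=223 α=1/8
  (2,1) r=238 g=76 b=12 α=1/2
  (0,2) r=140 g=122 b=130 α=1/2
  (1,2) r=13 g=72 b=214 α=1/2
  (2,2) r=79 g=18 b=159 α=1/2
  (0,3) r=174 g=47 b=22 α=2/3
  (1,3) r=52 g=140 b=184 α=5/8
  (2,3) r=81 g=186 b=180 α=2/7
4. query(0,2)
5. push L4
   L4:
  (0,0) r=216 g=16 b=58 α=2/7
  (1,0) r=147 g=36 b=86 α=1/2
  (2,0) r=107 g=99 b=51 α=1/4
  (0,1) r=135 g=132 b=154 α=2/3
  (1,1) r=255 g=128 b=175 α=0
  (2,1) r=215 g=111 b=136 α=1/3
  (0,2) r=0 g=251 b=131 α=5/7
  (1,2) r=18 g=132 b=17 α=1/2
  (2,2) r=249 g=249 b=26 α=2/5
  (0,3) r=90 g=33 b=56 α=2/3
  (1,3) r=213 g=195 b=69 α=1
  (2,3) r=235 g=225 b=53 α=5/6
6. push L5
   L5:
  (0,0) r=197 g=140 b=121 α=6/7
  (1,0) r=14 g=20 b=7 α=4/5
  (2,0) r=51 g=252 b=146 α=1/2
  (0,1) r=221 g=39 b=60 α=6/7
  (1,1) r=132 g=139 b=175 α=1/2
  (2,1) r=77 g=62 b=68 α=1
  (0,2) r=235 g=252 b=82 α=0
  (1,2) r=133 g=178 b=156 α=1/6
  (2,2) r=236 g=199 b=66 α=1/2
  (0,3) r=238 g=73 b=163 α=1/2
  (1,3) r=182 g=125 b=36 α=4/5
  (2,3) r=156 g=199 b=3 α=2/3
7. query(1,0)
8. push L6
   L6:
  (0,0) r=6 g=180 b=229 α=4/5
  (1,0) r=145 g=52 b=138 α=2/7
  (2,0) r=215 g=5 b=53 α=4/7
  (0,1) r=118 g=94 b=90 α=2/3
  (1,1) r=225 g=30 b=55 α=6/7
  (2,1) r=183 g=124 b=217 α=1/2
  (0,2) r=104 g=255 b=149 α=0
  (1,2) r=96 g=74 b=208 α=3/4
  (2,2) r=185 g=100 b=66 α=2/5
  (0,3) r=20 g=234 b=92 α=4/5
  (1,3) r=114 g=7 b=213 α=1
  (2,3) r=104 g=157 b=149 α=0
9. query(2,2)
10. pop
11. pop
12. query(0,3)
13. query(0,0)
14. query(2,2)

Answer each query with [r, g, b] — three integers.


query (0,2) [L1,L2,L3] — begin 0,0,0
L1 α=0: [0, 0, 0]
L2 α=3/4: [12, 54, 675/4]
L3 α=1/2: [76, 88, 1195/8]
rounded: [76, 88, 149]

at x=1,y=0 over L1,L2,L3,L4,L5:
after L1 α=1/3: [15, 31, 64/3]
after L2 α=1/2: [23/2, 27, 199/6]
after L3 α=2/5: [201/2, 101, 691/10]
after L4 α=1/2: [495/4, 137/2, 1551/20]
after L5 α=4/5: [719/20, 297/10, 2111/100]
rounded: [36, 30, 21]

(2,2) stack=L1,L2,L3,L4,L5,L6; from [0,0,0]:
L1 α=5/7: [115/7, 1100/7, 765/7]
L2 α=0: [115/7, 1100/7, 765/7]
L3 α=1/2: [334/7, 613/7, 939/7]
L4 α=2/5: [4488/35, 1065/7, 3181/35]
L5 α=1/2: [6374/35, 1229/7, 5491/70]
L6 α=2/5: [32072/175, 5087/35, 25713/350]
→ [183, 145, 73]

query (0,3) [L1,L2,L3,L4] — begin 0,0,0
after L1 α=1/2: [55, 20, 19/2]
after L2 α=1/4: [263/4, 51/2, 303/8]
after L3 α=2/3: [1655/12, 239/6, 655/24]
after L4 α=2/3: [3815/36, 635/18, 3343/72]
= [106, 35, 46]

(0,0) stack=L1,L2,L3,L4; from [0,0,0]:
after L1 α=1: [236, 181, 3]
after L2 α=1/8: [435/2, 341/2, 129/4]
after L3 α=2/5: [1597/10, 1531/10, 1291/20]
after L4 α=2/7: [2461/14, 1595/14, 1755/28]
= [176, 114, 63]

query (2,2) [L1,L2,L3,L4] — begin 0,0,0
L1 α=5/7: [115/7, 1100/7, 765/7]
L2 α=0: [115/7, 1100/7, 765/7]
L3 α=1/2: [334/7, 613/7, 939/7]
L4 α=2/5: [4488/35, 1065/7, 3181/35]
= [128, 152, 91]


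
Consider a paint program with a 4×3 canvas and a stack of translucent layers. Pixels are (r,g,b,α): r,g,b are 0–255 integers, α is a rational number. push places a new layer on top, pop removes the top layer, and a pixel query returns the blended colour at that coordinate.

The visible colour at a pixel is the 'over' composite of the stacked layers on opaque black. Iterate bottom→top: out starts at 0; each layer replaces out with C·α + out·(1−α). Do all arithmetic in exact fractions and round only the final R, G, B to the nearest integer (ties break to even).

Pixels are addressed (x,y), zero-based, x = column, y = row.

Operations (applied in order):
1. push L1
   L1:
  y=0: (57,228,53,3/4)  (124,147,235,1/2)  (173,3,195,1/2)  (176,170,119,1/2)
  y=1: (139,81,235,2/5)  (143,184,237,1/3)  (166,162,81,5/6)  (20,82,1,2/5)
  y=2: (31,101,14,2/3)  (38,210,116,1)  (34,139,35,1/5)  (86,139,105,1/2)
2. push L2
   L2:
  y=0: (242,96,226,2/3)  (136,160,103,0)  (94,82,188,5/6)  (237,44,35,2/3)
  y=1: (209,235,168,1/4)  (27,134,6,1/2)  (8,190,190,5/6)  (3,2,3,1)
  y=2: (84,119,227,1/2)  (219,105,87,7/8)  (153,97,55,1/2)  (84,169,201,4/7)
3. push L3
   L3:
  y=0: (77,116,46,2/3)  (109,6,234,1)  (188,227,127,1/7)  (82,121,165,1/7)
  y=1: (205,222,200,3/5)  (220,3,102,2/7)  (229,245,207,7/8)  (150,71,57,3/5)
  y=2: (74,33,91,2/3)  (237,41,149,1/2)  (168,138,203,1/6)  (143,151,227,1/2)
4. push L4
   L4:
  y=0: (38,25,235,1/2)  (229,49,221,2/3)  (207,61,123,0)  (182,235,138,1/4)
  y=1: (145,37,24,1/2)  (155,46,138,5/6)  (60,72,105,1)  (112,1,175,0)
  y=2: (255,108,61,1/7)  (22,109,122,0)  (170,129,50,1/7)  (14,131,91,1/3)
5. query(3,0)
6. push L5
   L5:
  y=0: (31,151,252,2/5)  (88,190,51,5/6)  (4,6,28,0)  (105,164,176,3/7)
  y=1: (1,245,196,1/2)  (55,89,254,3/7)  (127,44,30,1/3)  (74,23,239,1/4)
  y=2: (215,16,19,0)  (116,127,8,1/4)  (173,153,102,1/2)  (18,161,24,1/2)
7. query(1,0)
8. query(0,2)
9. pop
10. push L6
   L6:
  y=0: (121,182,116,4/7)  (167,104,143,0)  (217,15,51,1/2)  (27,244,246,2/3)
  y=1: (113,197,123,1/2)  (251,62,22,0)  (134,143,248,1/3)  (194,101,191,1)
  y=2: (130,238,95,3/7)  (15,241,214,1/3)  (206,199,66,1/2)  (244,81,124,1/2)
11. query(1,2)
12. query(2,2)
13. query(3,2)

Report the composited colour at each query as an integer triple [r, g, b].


(3,0) stack=L1,L2,L3,L4; from [0,0,0]:
L1 α=1/2: [88, 85, 119/2]
L2 α=2/3: [562/3, 173/3, 259/6]
L3 α=1/7: [1206/7, 467/7, 424/7]
L4 α=1/4: [1223/7, 1523/14, 1119/14]
→ [175, 109, 80]

at x=1,y=0 over L1,L2,L3,L4,L5:
+L1 (α=1/2) → [62, 147/2, 235/2]
+L2 (α=0) → [62, 147/2, 235/2]
+L3 (α=1) → [109, 6, 234]
+L4 (α=2/3) → [189, 104/3, 676/3]
+L5 (α=5/6) → [629/6, 1477/9, 1441/18]
rounded: [105, 164, 80]

query (0,2) [L1,L2,L3,L4,L5] — begin 0,0,0
after L1 α=2/3: [62/3, 202/3, 28/3]
after L2 α=1/2: [157/3, 559/6, 709/6]
after L3 α=2/3: [601/9, 955/18, 1801/18]
after L4 α=1/7: [281/3, 1279/21, 1984/21]
after L5 α=0: [281/3, 1279/21, 1984/21]
= [94, 61, 94]

query (1,2) [L1,L2,L3,L4,L6] — begin 0,0,0
+L1 (α=1) → [38, 210, 116]
+L2 (α=7/8) → [1571/8, 945/8, 725/8]
+L3 (α=1/2) → [3467/16, 1273/16, 1917/16]
+L4 (α=0) → [3467/16, 1273/16, 1917/16]
+L6 (α=1/3) → [3587/24, 1067/8, 3629/24]
= [149, 133, 151]

at x=2,y=2 over L1,L2,L3,L4,L6:
after L1 α=1/5: [34/5, 139/5, 7]
after L2 α=1/2: [799/10, 312/5, 31]
after L3 α=1/6: [1135/12, 75, 179/3]
after L4 α=1/7: [1475/14, 579/7, 408/7]
after L6 α=1/2: [4359/28, 986/7, 435/7]
→ [156, 141, 62]

at x=3,y=2 over L1,L2,L3,L4,L6:
L1 α=1/2: [43, 139/2, 105/2]
L2 α=4/7: [465/7, 1769/14, 1923/14]
L3 α=1/2: [733/7, 3883/28, 5101/28]
L4 α=1/3: [1564/21, 5717/42, 2125/14]
L6 α=1/2: [3344/21, 9119/84, 3861/28]
rounded: [159, 109, 138]


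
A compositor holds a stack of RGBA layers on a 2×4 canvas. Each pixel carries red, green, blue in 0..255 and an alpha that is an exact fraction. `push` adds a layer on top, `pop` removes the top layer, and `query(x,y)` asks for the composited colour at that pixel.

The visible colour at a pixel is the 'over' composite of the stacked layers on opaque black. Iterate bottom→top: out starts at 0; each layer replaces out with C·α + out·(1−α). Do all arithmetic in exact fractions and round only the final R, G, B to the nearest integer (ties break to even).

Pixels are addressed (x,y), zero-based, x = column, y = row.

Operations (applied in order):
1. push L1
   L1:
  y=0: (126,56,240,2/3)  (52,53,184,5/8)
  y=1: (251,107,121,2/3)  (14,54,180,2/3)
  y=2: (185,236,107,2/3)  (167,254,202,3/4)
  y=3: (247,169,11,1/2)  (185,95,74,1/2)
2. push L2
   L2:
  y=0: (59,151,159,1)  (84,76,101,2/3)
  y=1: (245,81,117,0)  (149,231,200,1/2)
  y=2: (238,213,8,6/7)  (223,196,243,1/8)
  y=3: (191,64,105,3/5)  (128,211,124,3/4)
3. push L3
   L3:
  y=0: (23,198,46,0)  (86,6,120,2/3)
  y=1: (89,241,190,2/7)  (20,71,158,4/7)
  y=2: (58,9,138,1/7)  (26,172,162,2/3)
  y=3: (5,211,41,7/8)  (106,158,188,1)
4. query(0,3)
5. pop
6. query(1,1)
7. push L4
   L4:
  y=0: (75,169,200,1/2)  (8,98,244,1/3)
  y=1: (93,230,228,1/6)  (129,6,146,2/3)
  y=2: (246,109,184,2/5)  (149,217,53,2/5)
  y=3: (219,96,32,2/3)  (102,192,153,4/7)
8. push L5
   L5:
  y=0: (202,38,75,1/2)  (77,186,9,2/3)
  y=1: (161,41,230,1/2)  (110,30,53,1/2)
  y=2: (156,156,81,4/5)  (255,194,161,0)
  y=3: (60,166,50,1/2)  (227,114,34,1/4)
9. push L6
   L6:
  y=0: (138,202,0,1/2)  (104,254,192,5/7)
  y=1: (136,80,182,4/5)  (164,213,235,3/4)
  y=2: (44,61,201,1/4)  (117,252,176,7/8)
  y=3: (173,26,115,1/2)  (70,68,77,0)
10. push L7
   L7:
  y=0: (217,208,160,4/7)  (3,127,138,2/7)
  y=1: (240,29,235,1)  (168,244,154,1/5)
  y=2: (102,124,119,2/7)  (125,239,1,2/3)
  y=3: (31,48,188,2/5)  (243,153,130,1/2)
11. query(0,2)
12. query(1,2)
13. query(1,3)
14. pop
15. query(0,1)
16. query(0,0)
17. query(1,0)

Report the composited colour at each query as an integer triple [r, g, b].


at x=0,y=3 over L1,L2,L3:
L1 α=1/2: [247/2, 169/2, 11/2]
L2 α=3/5: [164, 361/5, 326/5]
L3 α=7/8: [199/8, 3873/20, 1761/40]
= [25, 194, 44]

at x=1,y=1 over L1,L2:
+L1 (α=2/3) → [28/3, 36, 120]
+L2 (α=1/2) → [475/6, 267/2, 160]
→ [79, 134, 160]

query (0,2) [L1,L2,L4,L5,L6,L7] — begin 0,0,0
L1 α=2/3: [370/3, 472/3, 214/3]
L2 α=6/7: [4654/21, 4306/21, 358/21]
L4 α=2/5: [8098/35, 5832/35, 2934/35]
L5 α=4/5: [29938/175, 27672/175, 14274/175]
L6 α=1/4: [48757/350, 93691/700, 77997/700]
L7 α=2/7: [63037/490, 128411/980, 111317/980]
→ [129, 131, 114]

query (1,2) [L1,L2,L4,L5,L6,L7] — begin 0,0,0
+L1 (α=3/4) → [501/4, 381/2, 303/2]
+L2 (α=1/8) → [4399/32, 3059/16, 2607/16]
+L4 (α=2/5) → [22733/160, 16121/80, 9517/80]
+L5 (α=0) → [22733/160, 16121/80, 9517/80]
+L6 (α=7/8) → [153773/1280, 157241/640, 108077/640]
+L7 (α=2/3) → [473773/3840, 154387/640, 109357/1920]
rounded: [123, 241, 57]

(1,3) stack=L1,L2,L4,L5,L6,L7; from [0,0,0]:
after L1 α=1/2: [185/2, 95/2, 37]
after L2 α=3/4: [953/8, 1361/8, 409/4]
after L4 α=4/7: [6123/56, 1461/8, 525/4]
after L5 α=1/4: [31081/224, 5295/32, 1711/16]
after L6 α=0: [31081/224, 5295/32, 1711/16]
after L7 α=1/2: [85513/448, 10191/64, 3791/32]
→ [191, 159, 118]

at x=0,y=1 over L1,L2,L4,L5,L6:
after L1 α=2/3: [502/3, 214/3, 242/3]
after L2 α=0: [502/3, 214/3, 242/3]
after L4 α=1/6: [2789/18, 880/9, 947/9]
after L5 α=1/2: [5687/36, 1249/18, 3017/18]
after L6 α=4/5: [25271/180, 7009/90, 16121/90]
→ [140, 78, 179]

at x=0,y=0 over L1,L2,L4,L5,L6:
+L1 (α=2/3) → [84, 112/3, 160]
+L2 (α=1) → [59, 151, 159]
+L4 (α=1/2) → [67, 160, 359/2]
+L5 (α=1/2) → [269/2, 99, 509/4]
+L6 (α=1/2) → [545/4, 301/2, 509/8]
→ [136, 150, 64]

at x=1,y=0 over L1,L2,L4,L5,L6:
after L1 α=5/8: [65/2, 265/8, 115]
after L2 α=2/3: [401/6, 1481/24, 317/3]
after L4 α=1/3: [425/9, 2657/36, 1366/9]
after L5 α=2/3: [1811/27, 16049/108, 1528/27]
after L6 α=5/7: [17662/189, 84629/378, 28976/189]
→ [93, 224, 153]


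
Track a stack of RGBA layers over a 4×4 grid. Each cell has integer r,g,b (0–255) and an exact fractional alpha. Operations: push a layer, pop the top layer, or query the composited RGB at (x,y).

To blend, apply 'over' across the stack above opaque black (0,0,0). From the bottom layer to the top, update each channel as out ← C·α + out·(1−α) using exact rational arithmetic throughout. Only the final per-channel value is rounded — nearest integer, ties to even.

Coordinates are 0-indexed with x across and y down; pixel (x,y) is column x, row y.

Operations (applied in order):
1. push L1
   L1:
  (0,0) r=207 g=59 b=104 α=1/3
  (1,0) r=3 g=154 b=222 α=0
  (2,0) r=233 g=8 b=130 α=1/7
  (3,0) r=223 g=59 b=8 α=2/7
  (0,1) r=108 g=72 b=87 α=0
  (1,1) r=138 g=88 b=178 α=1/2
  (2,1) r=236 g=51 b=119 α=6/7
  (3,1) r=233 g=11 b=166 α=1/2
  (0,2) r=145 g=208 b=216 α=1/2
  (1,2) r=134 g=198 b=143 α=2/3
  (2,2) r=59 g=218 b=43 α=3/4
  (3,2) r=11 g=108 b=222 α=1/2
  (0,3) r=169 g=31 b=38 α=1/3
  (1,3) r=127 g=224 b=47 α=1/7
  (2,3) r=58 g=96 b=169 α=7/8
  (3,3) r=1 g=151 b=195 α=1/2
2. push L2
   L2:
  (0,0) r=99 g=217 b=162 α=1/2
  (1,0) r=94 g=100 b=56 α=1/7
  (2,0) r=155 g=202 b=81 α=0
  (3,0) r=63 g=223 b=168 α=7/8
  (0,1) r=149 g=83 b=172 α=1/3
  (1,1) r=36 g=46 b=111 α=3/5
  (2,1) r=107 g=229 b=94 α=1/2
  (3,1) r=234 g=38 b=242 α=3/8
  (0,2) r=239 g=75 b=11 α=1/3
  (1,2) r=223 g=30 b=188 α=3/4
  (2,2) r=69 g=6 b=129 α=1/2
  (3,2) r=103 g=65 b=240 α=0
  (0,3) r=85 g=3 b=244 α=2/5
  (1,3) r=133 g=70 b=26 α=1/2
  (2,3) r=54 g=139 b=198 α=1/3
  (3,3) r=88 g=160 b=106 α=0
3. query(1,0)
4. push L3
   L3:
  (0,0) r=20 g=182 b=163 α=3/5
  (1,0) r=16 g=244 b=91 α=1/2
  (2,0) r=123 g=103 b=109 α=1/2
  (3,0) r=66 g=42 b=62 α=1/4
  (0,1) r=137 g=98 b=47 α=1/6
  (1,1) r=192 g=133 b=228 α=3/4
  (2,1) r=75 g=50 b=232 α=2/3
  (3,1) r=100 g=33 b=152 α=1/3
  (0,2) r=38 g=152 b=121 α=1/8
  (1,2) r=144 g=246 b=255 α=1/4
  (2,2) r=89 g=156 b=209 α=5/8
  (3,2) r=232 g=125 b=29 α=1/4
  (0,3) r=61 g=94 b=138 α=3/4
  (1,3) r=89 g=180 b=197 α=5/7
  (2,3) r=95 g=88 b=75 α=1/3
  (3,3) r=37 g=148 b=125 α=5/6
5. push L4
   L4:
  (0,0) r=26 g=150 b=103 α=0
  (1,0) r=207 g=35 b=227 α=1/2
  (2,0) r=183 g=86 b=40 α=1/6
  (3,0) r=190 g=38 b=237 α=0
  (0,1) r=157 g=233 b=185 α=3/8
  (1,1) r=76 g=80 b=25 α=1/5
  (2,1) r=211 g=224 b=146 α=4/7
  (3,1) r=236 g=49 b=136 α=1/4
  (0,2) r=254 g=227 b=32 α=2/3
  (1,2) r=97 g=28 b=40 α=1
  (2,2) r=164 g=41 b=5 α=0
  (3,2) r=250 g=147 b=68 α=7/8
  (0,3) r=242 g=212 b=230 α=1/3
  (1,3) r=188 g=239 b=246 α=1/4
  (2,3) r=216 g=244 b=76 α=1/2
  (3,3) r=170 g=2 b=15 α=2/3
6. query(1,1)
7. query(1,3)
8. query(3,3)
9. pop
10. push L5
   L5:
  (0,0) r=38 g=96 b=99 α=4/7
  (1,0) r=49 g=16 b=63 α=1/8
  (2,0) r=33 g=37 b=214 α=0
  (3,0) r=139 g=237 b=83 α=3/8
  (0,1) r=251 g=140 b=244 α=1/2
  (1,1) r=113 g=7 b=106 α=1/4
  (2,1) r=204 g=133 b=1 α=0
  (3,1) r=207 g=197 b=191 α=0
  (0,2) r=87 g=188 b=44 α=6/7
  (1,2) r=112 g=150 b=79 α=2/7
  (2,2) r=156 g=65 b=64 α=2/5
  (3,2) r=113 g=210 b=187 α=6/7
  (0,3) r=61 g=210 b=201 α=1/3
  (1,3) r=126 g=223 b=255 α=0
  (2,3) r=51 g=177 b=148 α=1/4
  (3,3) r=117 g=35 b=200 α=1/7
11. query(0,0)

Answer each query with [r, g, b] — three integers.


at x=1,y=0 over L1,L2:
L1 α=0: [0, 0, 0]
L2 α=1/7: [94/7, 100/7, 8]
= [13, 14, 8]

at x=1,y=1 over L1,L2,L3,L4:
+L1 (α=1/2) → [69, 44, 89]
+L2 (α=3/5) → [246/5, 226/5, 511/5]
+L3 (α=3/4) → [1563/10, 2221/20, 3931/20]
+L4 (α=1/5) → [3506/25, 2621/25, 4056/25]
rounded: [140, 105, 162]

query (1,3) [L1,L2,L3,L4] — begin 0,0,0
L1 α=1/7: [127/7, 32, 47/7]
L2 α=1/2: [529/7, 51, 229/14]
L3 α=5/7: [4173/49, 1002/7, 7124/49]
L4 α=1/4: [21731/196, 4679/28, 16713/98]
rounded: [111, 167, 171]

query (3,3) [L1,L2,L3,L4] — begin 0,0,0
L1 α=1/2: [1/2, 151/2, 195/2]
L2 α=0: [1/2, 151/2, 195/2]
L3 α=5/6: [371/12, 1631/12, 1445/12]
L4 α=2/3: [4451/36, 1679/36, 1805/36]
rounded: [124, 47, 50]

query (0,0) [L1,L2,L3,L5] — begin 0,0,0
after L1 α=1/3: [69, 59/3, 104/3]
after L2 α=1/2: [84, 355/3, 295/3]
after L3 α=3/5: [228/5, 2348/15, 2057/15]
after L5 α=4/7: [1444/35, 4268/35, 4037/35]
rounded: [41, 122, 115]


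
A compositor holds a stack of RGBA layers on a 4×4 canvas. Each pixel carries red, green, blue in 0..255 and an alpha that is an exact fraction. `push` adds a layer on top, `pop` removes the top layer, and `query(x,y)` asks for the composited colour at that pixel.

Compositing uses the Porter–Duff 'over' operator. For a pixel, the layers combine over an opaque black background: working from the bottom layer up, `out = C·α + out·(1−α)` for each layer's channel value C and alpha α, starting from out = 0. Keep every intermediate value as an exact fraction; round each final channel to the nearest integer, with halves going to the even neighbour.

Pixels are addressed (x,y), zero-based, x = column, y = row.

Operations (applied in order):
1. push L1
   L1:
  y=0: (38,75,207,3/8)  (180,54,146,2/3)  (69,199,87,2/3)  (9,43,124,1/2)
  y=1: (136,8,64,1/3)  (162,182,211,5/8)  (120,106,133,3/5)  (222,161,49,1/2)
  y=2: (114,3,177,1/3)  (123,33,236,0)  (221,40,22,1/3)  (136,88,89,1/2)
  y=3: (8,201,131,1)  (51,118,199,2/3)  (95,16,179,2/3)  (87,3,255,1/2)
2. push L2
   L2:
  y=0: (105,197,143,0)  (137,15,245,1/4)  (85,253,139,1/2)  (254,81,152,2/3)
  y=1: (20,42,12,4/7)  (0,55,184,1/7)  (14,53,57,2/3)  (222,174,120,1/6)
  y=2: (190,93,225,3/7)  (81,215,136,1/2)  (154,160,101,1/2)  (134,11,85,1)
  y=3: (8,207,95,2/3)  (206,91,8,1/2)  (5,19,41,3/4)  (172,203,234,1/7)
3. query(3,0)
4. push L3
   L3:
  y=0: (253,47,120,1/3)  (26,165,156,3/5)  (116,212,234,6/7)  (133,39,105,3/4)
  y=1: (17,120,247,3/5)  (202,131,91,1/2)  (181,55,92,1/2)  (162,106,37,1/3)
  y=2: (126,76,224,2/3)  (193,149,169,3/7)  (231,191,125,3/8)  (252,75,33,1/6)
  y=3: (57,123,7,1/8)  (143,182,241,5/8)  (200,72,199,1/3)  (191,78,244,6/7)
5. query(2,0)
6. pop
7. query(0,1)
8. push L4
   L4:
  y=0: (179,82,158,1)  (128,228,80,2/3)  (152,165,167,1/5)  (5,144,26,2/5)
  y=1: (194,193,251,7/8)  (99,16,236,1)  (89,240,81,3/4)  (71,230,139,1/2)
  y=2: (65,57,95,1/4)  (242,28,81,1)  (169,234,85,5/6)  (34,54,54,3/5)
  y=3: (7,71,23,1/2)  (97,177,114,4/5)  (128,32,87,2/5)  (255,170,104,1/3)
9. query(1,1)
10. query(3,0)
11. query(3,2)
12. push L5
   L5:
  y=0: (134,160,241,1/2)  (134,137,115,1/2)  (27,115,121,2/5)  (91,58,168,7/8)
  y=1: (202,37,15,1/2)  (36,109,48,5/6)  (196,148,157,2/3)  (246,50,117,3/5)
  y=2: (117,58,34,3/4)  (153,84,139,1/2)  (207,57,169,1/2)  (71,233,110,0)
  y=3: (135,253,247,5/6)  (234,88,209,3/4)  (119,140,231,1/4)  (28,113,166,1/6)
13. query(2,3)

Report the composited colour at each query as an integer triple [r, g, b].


at x=3,y=0 over L1,L2:
+L1 (α=1/2) → [9/2, 43/2, 62]
+L2 (α=2/3) → [1025/6, 367/6, 122]
rounded: [171, 61, 122]

(2,0) stack=L1,L2,L3; from [0,0,0]:
+L1 (α=2/3) → [46, 398/3, 58]
+L2 (α=1/2) → [131/2, 1157/6, 197/2]
+L3 (α=6/7) → [1523/14, 8789/42, 3005/14]
rounded: [109, 209, 215]

(0,1) stack=L1,L2; from [0,0,0]:
L1 α=1/3: [136/3, 8/3, 64/3]
L2 α=4/7: [216/7, 176/7, 16]
= [31, 25, 16]

query (1,1) [L1,L2,L4] — begin 0,0,0
after L1 α=5/8: [405/4, 455/4, 1055/8]
after L2 α=1/7: [1215/14, 1475/14, 3901/28]
after L4 α=1: [99, 16, 236]
= [99, 16, 236]

query (3,0) [L1,L2,L4] — begin 0,0,0
L1 α=1/2: [9/2, 43/2, 62]
L2 α=2/3: [1025/6, 367/6, 122]
L4 α=2/5: [209/2, 943/10, 418/5]
= [104, 94, 84]

(3,2) stack=L1,L2,L4; from [0,0,0]:
after L1 α=1/2: [68, 44, 89/2]
after L2 α=1: [134, 11, 85]
after L4 α=3/5: [74, 184/5, 332/5]
→ [74, 37, 66]

at x=2,y=3 over L1,L2,L4,L5:
+L1 (α=2/3) → [190/3, 32/3, 358/3]
+L2 (α=3/4) → [235/12, 203/12, 727/12]
+L4 (α=2/5) → [1259/20, 459/20, 1423/20]
+L5 (α=1/4) → [6157/80, 4177/80, 8889/80]
→ [77, 52, 111]


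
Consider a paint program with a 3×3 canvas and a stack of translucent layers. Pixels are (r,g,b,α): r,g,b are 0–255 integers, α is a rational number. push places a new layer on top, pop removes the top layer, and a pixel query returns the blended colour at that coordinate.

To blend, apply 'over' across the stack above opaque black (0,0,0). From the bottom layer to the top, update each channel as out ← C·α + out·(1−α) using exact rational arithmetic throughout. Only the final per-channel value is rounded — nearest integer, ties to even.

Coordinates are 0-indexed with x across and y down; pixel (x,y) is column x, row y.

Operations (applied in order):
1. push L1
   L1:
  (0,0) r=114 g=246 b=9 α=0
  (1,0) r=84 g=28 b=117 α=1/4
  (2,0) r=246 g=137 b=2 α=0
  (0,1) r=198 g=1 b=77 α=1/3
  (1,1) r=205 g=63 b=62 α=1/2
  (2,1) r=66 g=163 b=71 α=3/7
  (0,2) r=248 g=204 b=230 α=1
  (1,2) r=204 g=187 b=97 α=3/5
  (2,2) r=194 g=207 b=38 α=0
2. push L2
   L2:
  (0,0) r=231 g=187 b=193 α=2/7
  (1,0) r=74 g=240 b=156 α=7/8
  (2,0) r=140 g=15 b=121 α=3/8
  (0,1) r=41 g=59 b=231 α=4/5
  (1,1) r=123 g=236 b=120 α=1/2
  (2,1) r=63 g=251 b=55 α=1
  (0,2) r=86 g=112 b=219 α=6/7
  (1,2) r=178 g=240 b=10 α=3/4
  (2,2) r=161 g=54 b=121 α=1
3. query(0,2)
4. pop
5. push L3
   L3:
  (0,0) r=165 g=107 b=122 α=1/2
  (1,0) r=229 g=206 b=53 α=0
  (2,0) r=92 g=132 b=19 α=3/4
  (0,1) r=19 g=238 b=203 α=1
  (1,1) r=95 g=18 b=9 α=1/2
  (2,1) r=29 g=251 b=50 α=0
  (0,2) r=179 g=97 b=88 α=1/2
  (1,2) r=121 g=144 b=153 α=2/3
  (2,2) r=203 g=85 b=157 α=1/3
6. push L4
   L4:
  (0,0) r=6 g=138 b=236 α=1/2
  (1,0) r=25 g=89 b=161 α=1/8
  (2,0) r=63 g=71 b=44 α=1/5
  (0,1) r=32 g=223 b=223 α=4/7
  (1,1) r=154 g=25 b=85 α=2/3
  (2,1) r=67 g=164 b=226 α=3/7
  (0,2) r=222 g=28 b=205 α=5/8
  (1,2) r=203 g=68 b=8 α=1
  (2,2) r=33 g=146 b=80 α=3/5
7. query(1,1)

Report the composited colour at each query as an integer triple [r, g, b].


at x=0,y=2 over L1,L2:
L1 α=1: [248, 204, 230]
L2 α=6/7: [764/7, 876/7, 1544/7]
rounded: [109, 125, 221]

(1,1) stack=L1,L3,L4; from [0,0,0]:
after L1 α=1/2: [205/2, 63/2, 31]
after L3 α=1/2: [395/4, 99/4, 20]
after L4 α=2/3: [1627/12, 299/12, 190/3]
rounded: [136, 25, 63]


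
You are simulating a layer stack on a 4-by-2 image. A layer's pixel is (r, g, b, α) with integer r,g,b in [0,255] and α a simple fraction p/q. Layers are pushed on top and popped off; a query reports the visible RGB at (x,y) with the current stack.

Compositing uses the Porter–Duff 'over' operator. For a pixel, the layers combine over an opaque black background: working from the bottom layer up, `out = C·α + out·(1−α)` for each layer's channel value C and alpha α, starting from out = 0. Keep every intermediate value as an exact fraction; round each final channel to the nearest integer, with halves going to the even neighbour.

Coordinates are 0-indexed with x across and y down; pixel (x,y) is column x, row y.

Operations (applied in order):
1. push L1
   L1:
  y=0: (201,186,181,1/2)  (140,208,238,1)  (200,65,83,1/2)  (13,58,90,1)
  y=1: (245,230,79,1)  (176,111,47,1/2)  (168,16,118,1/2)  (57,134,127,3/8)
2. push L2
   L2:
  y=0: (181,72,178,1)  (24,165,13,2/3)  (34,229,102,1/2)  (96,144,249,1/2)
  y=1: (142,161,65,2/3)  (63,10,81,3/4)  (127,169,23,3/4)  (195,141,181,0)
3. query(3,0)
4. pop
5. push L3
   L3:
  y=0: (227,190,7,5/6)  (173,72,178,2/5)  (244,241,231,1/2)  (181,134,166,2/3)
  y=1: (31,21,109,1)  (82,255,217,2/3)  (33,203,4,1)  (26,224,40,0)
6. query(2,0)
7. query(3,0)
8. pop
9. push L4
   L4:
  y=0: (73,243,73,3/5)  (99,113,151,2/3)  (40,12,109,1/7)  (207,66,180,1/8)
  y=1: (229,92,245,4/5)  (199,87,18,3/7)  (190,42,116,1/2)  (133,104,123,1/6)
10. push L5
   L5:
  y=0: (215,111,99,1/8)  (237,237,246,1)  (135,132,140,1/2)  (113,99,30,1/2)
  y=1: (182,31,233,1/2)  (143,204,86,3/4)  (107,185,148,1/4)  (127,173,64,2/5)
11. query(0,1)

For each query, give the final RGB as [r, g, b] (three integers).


at x=3,y=0 over L1,L2:
L1 α=1: [13, 58, 90]
L2 α=1/2: [109/2, 101, 339/2]
= [54, 101, 170]

query (2,0) [L1,L3] — begin 0,0,0
+L1 (α=1/2) → [100, 65/2, 83/2]
+L3 (α=1/2) → [172, 547/4, 545/4]
→ [172, 137, 136]

(3,0) stack=L1,L3; from [0,0,0]:
+L1 (α=1) → [13, 58, 90]
+L3 (α=2/3) → [125, 326/3, 422/3]
→ [125, 109, 141]

query (0,1) [L1,L4,L5] — begin 0,0,0
+L1 (α=1) → [245, 230, 79]
+L4 (α=4/5) → [1161/5, 598/5, 1059/5]
+L5 (α=1/2) → [2071/10, 753/10, 1112/5]
rounded: [207, 75, 222]


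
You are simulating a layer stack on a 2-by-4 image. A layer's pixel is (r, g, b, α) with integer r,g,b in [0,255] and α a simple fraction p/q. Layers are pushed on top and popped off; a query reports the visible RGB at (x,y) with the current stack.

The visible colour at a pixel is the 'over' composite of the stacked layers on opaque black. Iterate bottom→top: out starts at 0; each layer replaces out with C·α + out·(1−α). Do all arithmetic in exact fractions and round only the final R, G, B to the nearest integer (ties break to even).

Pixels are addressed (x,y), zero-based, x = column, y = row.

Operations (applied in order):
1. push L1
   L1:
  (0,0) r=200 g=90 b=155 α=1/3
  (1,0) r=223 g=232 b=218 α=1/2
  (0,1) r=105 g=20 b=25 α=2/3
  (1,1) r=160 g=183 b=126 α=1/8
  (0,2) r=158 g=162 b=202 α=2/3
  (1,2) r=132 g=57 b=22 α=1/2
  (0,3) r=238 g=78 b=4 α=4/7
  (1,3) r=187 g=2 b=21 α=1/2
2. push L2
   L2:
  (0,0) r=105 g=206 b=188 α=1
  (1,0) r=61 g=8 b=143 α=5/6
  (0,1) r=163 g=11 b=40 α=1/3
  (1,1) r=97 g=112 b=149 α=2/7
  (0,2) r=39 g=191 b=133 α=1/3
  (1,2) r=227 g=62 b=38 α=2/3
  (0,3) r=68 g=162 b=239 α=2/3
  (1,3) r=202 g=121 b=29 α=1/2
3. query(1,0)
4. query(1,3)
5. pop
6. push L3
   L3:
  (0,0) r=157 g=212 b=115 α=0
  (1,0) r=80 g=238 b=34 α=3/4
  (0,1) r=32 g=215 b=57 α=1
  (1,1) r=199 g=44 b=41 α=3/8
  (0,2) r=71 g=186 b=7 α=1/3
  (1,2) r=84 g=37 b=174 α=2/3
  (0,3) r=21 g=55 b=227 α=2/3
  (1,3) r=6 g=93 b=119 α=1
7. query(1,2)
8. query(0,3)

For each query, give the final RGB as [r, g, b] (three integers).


(1,0) stack=L1,L2; from [0,0,0]:
after L1 α=1/2: [223/2, 116, 109]
after L2 α=5/6: [833/12, 26, 412/3]
rounded: [69, 26, 137]

query (1,3) [L1,L2] — begin 0,0,0
L1 α=1/2: [187/2, 1, 21/2]
L2 α=1/2: [591/4, 61, 79/4]
→ [148, 61, 20]

at x=1,y=2 over L1,L3:
L1 α=1/2: [66, 57/2, 11]
L3 α=2/3: [78, 205/6, 359/3]
rounded: [78, 34, 120]

at x=0,y=3 over L1,L3:
after L1 α=4/7: [136, 312/7, 16/7]
after L3 α=2/3: [178/3, 1082/21, 3194/21]
rounded: [59, 52, 152]


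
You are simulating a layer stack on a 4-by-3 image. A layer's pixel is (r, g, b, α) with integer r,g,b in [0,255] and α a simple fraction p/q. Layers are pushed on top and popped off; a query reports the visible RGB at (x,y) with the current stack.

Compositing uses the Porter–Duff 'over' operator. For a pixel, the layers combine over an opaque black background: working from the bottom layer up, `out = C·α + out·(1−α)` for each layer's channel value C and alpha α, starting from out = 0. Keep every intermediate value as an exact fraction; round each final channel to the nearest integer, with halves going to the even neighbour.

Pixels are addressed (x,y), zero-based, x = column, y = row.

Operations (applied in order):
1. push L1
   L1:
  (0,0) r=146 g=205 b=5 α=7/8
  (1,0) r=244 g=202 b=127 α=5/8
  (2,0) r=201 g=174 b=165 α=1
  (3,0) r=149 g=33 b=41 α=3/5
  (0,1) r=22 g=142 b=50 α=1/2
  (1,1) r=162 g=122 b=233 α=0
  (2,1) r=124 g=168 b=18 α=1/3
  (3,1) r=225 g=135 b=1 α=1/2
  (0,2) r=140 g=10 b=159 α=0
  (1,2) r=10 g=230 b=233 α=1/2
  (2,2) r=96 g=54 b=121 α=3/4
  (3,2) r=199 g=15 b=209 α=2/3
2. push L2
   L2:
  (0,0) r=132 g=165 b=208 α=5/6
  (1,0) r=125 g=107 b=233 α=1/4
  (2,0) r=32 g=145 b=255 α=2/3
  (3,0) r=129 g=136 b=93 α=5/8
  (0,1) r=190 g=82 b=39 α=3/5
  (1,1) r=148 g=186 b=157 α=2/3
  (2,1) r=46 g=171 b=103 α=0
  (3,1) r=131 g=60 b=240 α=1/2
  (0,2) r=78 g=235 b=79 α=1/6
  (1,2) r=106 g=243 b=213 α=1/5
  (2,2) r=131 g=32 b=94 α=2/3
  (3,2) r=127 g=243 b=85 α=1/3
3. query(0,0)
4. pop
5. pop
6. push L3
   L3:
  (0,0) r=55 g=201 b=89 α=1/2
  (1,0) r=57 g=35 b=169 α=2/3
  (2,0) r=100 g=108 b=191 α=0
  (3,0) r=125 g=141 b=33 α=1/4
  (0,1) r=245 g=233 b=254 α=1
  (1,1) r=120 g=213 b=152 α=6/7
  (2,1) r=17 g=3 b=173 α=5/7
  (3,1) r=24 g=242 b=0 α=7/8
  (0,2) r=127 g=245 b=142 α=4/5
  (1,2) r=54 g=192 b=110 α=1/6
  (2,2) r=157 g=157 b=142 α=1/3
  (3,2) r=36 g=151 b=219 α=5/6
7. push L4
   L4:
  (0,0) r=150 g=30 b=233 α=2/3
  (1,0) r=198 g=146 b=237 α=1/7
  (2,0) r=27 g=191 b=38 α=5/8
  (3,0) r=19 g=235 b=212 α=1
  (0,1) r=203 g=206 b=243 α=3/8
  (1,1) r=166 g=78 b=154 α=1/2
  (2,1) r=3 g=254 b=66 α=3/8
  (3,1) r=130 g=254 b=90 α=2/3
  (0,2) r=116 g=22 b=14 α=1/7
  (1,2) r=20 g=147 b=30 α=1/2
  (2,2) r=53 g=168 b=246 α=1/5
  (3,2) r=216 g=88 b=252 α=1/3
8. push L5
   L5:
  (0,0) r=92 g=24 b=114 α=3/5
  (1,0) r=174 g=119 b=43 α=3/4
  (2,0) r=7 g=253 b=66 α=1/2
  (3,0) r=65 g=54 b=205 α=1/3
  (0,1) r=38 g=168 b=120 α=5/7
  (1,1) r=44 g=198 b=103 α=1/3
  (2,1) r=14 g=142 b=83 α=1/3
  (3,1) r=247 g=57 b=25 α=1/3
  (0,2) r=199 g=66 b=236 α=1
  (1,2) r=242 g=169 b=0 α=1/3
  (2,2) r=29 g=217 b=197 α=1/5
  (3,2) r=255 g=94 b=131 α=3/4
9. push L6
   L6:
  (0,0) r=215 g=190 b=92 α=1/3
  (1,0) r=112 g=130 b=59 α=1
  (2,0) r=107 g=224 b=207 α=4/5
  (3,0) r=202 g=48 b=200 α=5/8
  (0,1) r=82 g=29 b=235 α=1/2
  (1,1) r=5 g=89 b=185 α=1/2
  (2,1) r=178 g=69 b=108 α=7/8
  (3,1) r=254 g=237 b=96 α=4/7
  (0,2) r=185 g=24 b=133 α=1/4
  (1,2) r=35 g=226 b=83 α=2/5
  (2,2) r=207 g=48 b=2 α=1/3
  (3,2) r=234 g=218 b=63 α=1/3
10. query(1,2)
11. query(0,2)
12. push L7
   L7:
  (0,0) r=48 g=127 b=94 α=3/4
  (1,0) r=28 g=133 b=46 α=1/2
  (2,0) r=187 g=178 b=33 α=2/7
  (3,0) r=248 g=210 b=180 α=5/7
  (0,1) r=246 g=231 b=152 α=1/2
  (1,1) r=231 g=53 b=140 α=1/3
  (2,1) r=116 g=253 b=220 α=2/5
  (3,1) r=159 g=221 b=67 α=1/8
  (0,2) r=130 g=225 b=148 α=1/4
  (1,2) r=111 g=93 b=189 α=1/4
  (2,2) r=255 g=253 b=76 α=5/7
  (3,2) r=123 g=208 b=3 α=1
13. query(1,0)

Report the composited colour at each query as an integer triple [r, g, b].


(0,0) stack=L1,L2; from [0,0,0]:
+L1 (α=7/8) → [511/4, 1435/8, 35/8]
+L2 (α=5/6) → [3151/24, 8035/48, 2785/16]
rounded: [131, 167, 174]

at x=1,y=2 over L3,L4,L5,L6:
L3 α=1/6: [9, 32, 55/3]
L4 α=1/2: [29/2, 179/2, 145/6]
L5 α=1/3: [271/3, 116, 145/9]
L6 α=2/5: [341/5, 160, 643/15]
→ [68, 160, 43]

(0,2) stack=L3,L4,L5,L6; from [0,0,0]:
L3 α=4/5: [508/5, 196, 568/5]
L4 α=1/7: [3628/35, 1198/7, 3478/35]
L5 α=1: [199, 66, 236]
L6 α=1/4: [391/2, 111/2, 841/4]
= [196, 56, 210]

(1,0) stack=L3,L4,L5,L6,L7; from [0,0,0]:
L3 α=2/3: [38, 70/3, 338/3]
L4 α=1/7: [426/7, 286/7, 913/7]
L5 α=3/4: [1020/7, 2785/28, 454/7]
L6 α=1: [112, 130, 59]
L7 α=1/2: [70, 263/2, 105/2]
= [70, 132, 52]
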